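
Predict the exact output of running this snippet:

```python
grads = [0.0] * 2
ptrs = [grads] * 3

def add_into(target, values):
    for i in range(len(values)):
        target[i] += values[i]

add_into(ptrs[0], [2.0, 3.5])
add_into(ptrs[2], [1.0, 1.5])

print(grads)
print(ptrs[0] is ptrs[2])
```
[3.0, 5.0]
True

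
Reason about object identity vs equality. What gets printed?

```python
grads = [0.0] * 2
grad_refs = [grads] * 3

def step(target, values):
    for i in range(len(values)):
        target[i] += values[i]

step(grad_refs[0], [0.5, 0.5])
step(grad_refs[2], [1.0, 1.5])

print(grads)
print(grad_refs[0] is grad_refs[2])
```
[1.5, 2.0]
True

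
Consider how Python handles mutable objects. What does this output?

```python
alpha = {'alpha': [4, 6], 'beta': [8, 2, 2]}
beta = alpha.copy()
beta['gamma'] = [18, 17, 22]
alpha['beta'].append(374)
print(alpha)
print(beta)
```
{'alpha': [4, 6], 'beta': [8, 2, 2, 374]}
{'alpha': [4, 6], 'beta': [8, 2, 2, 374], 'gamma': [18, 17, 22]}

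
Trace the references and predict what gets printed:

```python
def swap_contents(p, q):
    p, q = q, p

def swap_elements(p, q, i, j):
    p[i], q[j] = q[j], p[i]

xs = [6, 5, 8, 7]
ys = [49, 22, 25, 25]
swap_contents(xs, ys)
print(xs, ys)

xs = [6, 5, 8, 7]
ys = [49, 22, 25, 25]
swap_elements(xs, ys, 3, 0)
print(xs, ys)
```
[6, 5, 8, 7] [49, 22, 25, 25]
[6, 5, 8, 49] [7, 22, 25, 25]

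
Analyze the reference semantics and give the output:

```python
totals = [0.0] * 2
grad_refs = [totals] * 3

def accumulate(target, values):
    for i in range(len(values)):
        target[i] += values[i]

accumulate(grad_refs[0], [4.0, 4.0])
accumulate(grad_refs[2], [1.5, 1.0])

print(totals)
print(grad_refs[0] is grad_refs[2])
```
[5.5, 5.0]
True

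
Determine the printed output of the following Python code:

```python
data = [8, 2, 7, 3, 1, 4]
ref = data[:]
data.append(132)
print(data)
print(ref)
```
[8, 2, 7, 3, 1, 4, 132]
[8, 2, 7, 3, 1, 4]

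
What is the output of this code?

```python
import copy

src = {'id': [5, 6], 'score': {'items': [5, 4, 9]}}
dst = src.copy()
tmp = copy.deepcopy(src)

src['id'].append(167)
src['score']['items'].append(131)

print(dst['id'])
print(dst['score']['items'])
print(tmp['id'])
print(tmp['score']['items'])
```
[5, 6, 167]
[5, 4, 9, 131]
[5, 6]
[5, 4, 9]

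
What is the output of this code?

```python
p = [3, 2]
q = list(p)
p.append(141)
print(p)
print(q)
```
[3, 2, 141]
[3, 2]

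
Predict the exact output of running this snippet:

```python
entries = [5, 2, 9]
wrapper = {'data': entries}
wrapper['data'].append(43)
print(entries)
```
[5, 2, 9, 43]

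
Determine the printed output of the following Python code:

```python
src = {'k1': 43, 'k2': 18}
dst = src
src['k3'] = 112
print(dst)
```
{'k1': 43, 'k2': 18, 'k3': 112}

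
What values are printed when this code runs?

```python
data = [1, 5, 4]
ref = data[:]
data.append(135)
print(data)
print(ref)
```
[1, 5, 4, 135]
[1, 5, 4]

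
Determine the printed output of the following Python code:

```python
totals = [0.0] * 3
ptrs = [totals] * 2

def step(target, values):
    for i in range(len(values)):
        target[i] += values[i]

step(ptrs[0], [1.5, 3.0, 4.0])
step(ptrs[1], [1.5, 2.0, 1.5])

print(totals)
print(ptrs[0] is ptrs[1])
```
[3.0, 5.0, 5.5]
True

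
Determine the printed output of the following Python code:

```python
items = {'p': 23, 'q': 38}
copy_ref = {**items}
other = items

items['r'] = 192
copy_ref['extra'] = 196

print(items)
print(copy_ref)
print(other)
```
{'p': 23, 'q': 38, 'r': 192}
{'p': 23, 'q': 38, 'extra': 196}
{'p': 23, 'q': 38, 'r': 192}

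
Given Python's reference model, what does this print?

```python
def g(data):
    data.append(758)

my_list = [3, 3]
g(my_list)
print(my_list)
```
[3, 3, 758]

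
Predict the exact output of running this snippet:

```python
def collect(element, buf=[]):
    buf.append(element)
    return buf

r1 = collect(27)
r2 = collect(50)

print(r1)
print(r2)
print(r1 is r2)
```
[27, 50]
[27, 50]
True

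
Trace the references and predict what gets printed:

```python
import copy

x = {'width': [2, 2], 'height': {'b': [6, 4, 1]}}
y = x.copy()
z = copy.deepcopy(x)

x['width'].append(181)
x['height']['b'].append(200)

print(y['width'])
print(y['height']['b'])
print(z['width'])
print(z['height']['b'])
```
[2, 2, 181]
[6, 4, 1, 200]
[2, 2]
[6, 4, 1]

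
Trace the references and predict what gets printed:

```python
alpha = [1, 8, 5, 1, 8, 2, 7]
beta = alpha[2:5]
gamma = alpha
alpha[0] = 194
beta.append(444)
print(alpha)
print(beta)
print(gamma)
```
[194, 8, 5, 1, 8, 2, 7]
[5, 1, 8, 444]
[194, 8, 5, 1, 8, 2, 7]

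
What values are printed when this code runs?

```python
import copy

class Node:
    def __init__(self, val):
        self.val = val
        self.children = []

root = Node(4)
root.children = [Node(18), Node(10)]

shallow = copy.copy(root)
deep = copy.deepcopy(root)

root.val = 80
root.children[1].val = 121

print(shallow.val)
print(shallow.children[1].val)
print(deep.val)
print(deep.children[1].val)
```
4
121
4
10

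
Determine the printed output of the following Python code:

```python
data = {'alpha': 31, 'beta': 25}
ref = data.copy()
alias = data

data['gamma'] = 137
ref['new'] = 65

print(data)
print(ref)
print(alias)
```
{'alpha': 31, 'beta': 25, 'gamma': 137}
{'alpha': 31, 'beta': 25, 'new': 65}
{'alpha': 31, 'beta': 25, 'gamma': 137}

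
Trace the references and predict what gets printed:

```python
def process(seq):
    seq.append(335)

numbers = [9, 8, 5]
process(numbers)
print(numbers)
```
[9, 8, 5, 335]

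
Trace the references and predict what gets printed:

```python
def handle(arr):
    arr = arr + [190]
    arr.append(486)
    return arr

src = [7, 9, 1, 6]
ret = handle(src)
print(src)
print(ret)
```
[7, 9, 1, 6]
[7, 9, 1, 6, 190, 486]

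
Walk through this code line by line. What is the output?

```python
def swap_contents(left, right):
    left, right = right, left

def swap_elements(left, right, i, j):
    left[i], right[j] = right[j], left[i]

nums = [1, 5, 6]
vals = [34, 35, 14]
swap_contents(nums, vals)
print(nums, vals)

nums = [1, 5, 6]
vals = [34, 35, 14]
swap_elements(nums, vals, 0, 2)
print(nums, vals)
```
[1, 5, 6] [34, 35, 14]
[14, 5, 6] [34, 35, 1]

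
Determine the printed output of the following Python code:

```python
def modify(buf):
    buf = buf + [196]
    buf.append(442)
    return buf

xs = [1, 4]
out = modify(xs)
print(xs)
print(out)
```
[1, 4]
[1, 4, 196, 442]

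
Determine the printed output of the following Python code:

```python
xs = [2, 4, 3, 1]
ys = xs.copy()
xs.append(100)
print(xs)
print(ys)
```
[2, 4, 3, 1, 100]
[2, 4, 3, 1]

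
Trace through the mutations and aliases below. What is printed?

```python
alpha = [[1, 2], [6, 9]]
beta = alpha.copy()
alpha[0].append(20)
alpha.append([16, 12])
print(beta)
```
[[1, 2, 20], [6, 9]]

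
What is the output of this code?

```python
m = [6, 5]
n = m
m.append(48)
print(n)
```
[6, 5, 48]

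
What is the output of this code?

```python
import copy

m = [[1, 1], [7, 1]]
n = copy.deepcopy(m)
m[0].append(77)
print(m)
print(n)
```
[[1, 1, 77], [7, 1]]
[[1, 1], [7, 1]]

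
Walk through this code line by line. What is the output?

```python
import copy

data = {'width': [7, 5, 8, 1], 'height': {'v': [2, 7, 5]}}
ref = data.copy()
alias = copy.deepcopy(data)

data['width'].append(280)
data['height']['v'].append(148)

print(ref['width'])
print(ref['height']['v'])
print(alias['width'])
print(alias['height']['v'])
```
[7, 5, 8, 1, 280]
[2, 7, 5, 148]
[7, 5, 8, 1]
[2, 7, 5]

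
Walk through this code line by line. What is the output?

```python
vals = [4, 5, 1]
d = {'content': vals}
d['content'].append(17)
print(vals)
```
[4, 5, 1, 17]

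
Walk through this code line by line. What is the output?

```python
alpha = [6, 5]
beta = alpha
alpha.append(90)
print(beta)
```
[6, 5, 90]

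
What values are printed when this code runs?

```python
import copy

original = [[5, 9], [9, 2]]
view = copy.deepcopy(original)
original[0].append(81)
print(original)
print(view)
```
[[5, 9, 81], [9, 2]]
[[5, 9], [9, 2]]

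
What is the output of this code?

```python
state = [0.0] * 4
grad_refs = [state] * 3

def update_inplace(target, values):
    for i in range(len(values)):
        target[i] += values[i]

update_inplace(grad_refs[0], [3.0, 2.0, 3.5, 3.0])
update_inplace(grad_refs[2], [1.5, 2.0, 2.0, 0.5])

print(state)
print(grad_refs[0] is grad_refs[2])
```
[4.5, 4.0, 5.5, 3.5]
True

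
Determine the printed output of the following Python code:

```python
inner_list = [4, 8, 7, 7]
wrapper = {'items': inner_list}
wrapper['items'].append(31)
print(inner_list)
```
[4, 8, 7, 7, 31]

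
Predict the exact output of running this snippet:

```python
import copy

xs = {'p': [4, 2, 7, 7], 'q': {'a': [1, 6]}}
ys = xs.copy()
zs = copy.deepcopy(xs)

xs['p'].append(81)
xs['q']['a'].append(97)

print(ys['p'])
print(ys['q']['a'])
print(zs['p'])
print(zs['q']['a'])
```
[4, 2, 7, 7, 81]
[1, 6, 97]
[4, 2, 7, 7]
[1, 6]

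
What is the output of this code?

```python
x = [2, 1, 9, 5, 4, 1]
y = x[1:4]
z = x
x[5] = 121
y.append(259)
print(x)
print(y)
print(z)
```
[2, 1, 9, 5, 4, 121]
[1, 9, 5, 259]
[2, 1, 9, 5, 4, 121]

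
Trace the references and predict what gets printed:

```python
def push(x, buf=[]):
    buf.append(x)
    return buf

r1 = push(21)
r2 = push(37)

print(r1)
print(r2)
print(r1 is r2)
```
[21, 37]
[21, 37]
True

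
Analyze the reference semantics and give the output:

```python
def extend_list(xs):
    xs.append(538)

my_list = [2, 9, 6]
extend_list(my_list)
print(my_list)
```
[2, 9, 6, 538]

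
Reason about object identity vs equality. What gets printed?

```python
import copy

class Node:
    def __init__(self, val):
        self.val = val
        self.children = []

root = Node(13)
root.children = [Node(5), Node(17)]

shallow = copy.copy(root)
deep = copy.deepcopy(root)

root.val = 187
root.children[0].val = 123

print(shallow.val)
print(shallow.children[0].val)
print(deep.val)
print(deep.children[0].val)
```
13
123
13
5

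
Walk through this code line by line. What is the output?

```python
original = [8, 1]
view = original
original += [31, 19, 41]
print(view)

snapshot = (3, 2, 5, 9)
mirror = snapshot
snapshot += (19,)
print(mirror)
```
[8, 1, 31, 19, 41]
(3, 2, 5, 9)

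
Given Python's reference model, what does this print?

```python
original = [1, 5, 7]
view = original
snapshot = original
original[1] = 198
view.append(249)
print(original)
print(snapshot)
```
[1, 198, 7, 249]
[1, 198, 7, 249]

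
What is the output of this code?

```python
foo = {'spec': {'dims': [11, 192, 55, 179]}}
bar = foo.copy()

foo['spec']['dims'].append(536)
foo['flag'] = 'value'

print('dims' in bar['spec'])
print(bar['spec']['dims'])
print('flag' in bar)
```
True
[11, 192, 55, 179, 536]
False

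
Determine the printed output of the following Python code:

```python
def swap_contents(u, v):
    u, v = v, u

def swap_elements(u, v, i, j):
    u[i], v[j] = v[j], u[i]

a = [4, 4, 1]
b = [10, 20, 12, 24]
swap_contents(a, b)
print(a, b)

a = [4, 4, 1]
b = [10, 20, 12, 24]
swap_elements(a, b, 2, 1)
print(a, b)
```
[4, 4, 1] [10, 20, 12, 24]
[4, 4, 20] [10, 1, 12, 24]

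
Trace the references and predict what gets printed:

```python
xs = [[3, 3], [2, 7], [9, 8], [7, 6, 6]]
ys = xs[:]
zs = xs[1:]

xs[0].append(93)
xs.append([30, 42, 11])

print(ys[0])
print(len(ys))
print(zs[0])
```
[3, 3, 93]
4
[2, 7]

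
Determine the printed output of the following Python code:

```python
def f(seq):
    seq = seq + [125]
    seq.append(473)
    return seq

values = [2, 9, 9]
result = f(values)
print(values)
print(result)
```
[2, 9, 9]
[2, 9, 9, 125, 473]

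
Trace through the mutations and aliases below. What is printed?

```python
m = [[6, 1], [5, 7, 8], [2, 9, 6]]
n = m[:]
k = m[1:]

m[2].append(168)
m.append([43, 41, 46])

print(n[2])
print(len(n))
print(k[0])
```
[2, 9, 6, 168]
3
[5, 7, 8]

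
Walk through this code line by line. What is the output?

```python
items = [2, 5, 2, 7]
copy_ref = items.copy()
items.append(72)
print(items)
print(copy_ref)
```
[2, 5, 2, 7, 72]
[2, 5, 2, 7]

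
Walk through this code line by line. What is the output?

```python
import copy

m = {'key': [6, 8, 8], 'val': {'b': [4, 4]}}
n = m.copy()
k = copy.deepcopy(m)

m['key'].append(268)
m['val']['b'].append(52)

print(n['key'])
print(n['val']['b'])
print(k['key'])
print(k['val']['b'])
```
[6, 8, 8, 268]
[4, 4, 52]
[6, 8, 8]
[4, 4]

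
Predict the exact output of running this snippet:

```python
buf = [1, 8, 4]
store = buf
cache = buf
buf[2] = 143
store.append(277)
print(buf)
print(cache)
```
[1, 8, 143, 277]
[1, 8, 143, 277]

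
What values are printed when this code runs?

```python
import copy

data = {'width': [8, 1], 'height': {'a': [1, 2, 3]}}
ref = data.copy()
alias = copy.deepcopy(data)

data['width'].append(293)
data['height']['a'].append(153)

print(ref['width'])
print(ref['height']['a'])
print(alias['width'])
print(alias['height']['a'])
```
[8, 1, 293]
[1, 2, 3, 153]
[8, 1]
[1, 2, 3]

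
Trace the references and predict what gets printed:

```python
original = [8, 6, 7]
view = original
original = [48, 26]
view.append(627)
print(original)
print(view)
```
[48, 26]
[8, 6, 7, 627]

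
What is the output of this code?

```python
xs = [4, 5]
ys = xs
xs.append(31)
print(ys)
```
[4, 5, 31]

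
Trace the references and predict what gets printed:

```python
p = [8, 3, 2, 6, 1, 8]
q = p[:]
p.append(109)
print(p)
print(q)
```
[8, 3, 2, 6, 1, 8, 109]
[8, 3, 2, 6, 1, 8]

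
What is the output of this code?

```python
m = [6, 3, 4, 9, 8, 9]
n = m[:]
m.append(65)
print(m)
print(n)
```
[6, 3, 4, 9, 8, 9, 65]
[6, 3, 4, 9, 8, 9]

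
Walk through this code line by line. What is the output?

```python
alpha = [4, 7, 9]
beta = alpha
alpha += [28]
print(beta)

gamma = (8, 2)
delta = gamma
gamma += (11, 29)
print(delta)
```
[4, 7, 9, 28]
(8, 2)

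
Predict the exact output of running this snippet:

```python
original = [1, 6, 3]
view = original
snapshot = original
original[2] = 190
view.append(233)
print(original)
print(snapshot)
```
[1, 6, 190, 233]
[1, 6, 190, 233]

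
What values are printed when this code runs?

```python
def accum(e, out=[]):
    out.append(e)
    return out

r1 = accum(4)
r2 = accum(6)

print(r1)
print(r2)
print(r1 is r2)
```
[4, 6]
[4, 6]
True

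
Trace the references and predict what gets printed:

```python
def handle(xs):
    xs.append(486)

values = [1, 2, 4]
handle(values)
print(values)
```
[1, 2, 4, 486]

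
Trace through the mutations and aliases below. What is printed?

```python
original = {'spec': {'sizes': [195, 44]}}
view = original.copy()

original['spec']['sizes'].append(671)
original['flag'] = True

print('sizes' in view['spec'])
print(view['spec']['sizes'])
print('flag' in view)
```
True
[195, 44, 671]
False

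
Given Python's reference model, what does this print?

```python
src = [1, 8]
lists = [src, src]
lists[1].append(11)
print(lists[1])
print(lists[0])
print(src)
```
[1, 8, 11]
[1, 8, 11]
[1, 8, 11]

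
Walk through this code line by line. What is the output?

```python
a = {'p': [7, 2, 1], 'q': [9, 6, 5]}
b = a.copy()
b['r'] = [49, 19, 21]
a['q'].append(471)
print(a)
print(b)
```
{'p': [7, 2, 1], 'q': [9, 6, 5, 471]}
{'p': [7, 2, 1], 'q': [9, 6, 5, 471], 'r': [49, 19, 21]}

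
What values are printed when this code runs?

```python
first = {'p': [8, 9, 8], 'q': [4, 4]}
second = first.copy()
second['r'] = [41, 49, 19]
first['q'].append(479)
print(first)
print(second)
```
{'p': [8, 9, 8], 'q': [4, 4, 479]}
{'p': [8, 9, 8], 'q': [4, 4, 479], 'r': [41, 49, 19]}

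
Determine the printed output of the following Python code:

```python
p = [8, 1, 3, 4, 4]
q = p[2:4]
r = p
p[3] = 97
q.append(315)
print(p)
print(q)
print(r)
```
[8, 1, 3, 97, 4]
[3, 4, 315]
[8, 1, 3, 97, 4]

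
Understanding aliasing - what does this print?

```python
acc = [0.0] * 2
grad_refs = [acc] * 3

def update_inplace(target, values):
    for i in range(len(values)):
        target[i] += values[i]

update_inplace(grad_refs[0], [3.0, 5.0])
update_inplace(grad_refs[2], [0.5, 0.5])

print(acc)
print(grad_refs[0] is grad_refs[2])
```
[3.5, 5.5]
True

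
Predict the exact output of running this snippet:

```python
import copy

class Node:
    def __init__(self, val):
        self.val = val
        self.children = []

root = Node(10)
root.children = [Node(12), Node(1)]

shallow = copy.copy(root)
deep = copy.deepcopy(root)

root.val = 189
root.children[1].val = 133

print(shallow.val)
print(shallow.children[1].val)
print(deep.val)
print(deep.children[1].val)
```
10
133
10
1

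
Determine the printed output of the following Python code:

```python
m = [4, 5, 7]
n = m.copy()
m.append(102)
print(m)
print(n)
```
[4, 5, 7, 102]
[4, 5, 7]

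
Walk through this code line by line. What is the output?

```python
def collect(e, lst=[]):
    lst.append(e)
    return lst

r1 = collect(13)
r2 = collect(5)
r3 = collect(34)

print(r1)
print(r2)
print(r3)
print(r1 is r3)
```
[13, 5, 34]
[13, 5, 34]
[13, 5, 34]
True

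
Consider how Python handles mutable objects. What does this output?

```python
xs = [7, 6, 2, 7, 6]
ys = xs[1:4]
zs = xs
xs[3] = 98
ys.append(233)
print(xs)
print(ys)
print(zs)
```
[7, 6, 2, 98, 6]
[6, 2, 7, 233]
[7, 6, 2, 98, 6]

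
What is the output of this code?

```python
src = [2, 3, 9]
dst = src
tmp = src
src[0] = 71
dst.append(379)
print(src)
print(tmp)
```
[71, 3, 9, 379]
[71, 3, 9, 379]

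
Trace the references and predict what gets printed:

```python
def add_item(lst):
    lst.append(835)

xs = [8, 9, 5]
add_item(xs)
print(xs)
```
[8, 9, 5, 835]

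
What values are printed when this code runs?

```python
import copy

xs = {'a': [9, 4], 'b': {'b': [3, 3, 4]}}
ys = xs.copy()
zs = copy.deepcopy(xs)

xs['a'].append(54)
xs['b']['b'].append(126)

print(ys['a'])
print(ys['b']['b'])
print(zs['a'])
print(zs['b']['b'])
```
[9, 4, 54]
[3, 3, 4, 126]
[9, 4]
[3, 3, 4]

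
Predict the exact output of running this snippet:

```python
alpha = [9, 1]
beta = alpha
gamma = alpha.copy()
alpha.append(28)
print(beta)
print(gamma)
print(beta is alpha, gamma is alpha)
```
[9, 1, 28]
[9, 1]
True False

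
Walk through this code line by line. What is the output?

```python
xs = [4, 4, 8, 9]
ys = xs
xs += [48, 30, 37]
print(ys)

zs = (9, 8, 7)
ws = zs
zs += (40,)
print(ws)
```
[4, 4, 8, 9, 48, 30, 37]
(9, 8, 7)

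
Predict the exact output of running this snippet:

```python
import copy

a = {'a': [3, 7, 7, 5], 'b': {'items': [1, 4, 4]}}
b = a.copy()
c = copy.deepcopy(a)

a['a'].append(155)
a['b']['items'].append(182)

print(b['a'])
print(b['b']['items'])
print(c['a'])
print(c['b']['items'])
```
[3, 7, 7, 5, 155]
[1, 4, 4, 182]
[3, 7, 7, 5]
[1, 4, 4]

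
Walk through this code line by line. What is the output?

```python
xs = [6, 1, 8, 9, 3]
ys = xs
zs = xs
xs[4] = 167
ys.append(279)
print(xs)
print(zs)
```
[6, 1, 8, 9, 167, 279]
[6, 1, 8, 9, 167, 279]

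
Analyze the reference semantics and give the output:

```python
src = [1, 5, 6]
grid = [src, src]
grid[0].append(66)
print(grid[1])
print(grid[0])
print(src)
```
[1, 5, 6, 66]
[1, 5, 6, 66]
[1, 5, 6, 66]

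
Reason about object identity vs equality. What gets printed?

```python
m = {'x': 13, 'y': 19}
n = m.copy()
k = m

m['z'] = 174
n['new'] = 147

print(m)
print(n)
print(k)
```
{'x': 13, 'y': 19, 'z': 174}
{'x': 13, 'y': 19, 'new': 147}
{'x': 13, 'y': 19, 'z': 174}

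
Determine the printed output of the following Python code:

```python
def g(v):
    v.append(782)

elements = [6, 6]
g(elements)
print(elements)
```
[6, 6, 782]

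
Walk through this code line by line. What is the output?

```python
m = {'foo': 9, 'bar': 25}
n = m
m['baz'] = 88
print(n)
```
{'foo': 9, 'bar': 25, 'baz': 88}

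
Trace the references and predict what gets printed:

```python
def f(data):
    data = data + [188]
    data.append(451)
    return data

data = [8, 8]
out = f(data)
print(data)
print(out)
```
[8, 8]
[8, 8, 188, 451]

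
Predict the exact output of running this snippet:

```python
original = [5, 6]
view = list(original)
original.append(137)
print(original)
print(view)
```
[5, 6, 137]
[5, 6]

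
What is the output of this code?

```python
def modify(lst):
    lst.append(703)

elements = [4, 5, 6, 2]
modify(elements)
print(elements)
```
[4, 5, 6, 2, 703]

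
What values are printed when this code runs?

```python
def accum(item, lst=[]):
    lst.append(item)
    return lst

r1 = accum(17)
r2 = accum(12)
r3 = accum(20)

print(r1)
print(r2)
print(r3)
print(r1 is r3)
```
[17, 12, 20]
[17, 12, 20]
[17, 12, 20]
True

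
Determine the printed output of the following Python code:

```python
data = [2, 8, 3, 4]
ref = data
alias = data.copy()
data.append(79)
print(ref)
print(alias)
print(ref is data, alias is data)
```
[2, 8, 3, 4, 79]
[2, 8, 3, 4]
True False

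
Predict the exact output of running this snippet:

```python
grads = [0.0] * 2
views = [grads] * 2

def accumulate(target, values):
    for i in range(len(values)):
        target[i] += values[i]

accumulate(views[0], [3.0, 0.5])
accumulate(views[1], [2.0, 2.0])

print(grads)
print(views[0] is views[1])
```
[5.0, 2.5]
True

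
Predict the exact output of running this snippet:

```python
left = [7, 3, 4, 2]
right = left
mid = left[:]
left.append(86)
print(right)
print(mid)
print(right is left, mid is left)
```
[7, 3, 4, 2, 86]
[7, 3, 4, 2]
True False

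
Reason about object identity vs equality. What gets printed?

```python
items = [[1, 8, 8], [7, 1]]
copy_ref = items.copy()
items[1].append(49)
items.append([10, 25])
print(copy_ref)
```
[[1, 8, 8], [7, 1, 49]]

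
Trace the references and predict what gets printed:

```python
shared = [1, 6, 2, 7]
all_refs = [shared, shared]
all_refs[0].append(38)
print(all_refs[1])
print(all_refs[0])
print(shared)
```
[1, 6, 2, 7, 38]
[1, 6, 2, 7, 38]
[1, 6, 2, 7, 38]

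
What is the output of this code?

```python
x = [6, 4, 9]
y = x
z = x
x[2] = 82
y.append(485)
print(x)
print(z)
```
[6, 4, 82, 485]
[6, 4, 82, 485]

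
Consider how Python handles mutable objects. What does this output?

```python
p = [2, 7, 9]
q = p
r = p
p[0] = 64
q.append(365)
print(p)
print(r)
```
[64, 7, 9, 365]
[64, 7, 9, 365]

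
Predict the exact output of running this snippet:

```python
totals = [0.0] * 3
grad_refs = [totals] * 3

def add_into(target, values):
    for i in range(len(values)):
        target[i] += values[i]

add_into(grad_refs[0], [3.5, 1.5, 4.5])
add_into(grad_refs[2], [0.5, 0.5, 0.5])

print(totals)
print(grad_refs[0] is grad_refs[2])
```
[4.0, 2.0, 5.0]
True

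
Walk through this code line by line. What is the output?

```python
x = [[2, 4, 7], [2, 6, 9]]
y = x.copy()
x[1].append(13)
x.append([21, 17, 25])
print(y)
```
[[2, 4, 7], [2, 6, 9, 13]]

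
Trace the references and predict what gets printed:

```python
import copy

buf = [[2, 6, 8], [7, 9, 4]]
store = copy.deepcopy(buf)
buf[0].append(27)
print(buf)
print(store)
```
[[2, 6, 8, 27], [7, 9, 4]]
[[2, 6, 8], [7, 9, 4]]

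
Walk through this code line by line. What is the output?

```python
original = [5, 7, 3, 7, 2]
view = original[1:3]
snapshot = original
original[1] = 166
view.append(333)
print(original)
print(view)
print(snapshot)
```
[5, 166, 3, 7, 2]
[7, 3, 333]
[5, 166, 3, 7, 2]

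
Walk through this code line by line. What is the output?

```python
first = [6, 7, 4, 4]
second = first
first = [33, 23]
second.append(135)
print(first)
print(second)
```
[33, 23]
[6, 7, 4, 4, 135]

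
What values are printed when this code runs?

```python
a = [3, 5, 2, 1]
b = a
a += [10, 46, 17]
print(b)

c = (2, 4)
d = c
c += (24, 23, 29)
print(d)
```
[3, 5, 2, 1, 10, 46, 17]
(2, 4)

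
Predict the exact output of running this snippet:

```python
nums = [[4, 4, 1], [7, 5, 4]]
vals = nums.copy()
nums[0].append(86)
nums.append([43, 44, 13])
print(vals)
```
[[4, 4, 1, 86], [7, 5, 4]]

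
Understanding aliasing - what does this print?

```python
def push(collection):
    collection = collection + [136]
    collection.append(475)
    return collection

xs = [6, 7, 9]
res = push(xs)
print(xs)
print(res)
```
[6, 7, 9]
[6, 7, 9, 136, 475]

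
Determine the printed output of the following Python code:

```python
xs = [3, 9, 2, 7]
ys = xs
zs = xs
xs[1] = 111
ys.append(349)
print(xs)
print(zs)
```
[3, 111, 2, 7, 349]
[3, 111, 2, 7, 349]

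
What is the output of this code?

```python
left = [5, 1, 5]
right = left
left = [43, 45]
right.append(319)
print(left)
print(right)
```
[43, 45]
[5, 1, 5, 319]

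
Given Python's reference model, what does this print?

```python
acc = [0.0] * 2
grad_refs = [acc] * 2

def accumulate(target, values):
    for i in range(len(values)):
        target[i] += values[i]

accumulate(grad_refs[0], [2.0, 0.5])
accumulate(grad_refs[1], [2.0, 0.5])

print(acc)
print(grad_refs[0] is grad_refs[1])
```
[4.0, 1.0]
True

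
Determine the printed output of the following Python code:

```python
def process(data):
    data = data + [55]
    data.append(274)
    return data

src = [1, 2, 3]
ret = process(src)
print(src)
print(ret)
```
[1, 2, 3]
[1, 2, 3, 55, 274]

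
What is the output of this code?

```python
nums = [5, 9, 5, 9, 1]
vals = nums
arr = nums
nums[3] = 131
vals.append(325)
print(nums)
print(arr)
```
[5, 9, 5, 131, 1, 325]
[5, 9, 5, 131, 1, 325]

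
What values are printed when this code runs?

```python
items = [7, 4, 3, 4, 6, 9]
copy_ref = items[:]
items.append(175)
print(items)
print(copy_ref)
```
[7, 4, 3, 4, 6, 9, 175]
[7, 4, 3, 4, 6, 9]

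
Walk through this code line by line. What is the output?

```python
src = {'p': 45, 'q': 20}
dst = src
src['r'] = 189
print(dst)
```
{'p': 45, 'q': 20, 'r': 189}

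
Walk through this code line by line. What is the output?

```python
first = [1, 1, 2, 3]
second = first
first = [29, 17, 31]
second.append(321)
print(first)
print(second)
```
[29, 17, 31]
[1, 1, 2, 3, 321]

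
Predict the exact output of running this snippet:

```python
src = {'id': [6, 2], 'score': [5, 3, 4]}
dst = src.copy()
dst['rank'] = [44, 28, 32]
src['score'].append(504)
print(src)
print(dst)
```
{'id': [6, 2], 'score': [5, 3, 4, 504]}
{'id': [6, 2], 'score': [5, 3, 4, 504], 'rank': [44, 28, 32]}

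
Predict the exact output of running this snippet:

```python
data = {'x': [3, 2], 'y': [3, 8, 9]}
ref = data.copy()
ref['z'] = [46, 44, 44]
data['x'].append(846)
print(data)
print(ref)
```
{'x': [3, 2, 846], 'y': [3, 8, 9]}
{'x': [3, 2, 846], 'y': [3, 8, 9], 'z': [46, 44, 44]}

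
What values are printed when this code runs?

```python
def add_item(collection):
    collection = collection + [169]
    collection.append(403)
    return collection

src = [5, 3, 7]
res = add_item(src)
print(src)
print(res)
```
[5, 3, 7]
[5, 3, 7, 169, 403]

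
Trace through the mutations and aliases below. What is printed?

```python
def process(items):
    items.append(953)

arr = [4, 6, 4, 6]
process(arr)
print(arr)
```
[4, 6, 4, 6, 953]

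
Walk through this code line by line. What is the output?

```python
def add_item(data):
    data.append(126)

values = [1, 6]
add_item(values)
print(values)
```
[1, 6, 126]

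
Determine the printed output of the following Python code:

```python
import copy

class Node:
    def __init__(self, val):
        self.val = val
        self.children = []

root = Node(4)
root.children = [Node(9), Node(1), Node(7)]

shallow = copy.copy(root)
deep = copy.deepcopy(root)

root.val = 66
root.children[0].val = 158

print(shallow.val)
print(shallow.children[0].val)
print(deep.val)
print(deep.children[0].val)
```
4
158
4
9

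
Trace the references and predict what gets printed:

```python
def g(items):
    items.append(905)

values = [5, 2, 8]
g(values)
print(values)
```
[5, 2, 8, 905]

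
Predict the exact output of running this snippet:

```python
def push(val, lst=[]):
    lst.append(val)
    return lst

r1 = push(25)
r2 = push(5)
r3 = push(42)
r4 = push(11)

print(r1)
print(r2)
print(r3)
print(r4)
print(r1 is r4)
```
[25, 5, 42, 11]
[25, 5, 42, 11]
[25, 5, 42, 11]
[25, 5, 42, 11]
True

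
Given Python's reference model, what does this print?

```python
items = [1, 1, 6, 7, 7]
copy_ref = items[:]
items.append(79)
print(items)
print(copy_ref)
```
[1, 1, 6, 7, 7, 79]
[1, 1, 6, 7, 7]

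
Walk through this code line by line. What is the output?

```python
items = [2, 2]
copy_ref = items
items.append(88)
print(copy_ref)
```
[2, 2, 88]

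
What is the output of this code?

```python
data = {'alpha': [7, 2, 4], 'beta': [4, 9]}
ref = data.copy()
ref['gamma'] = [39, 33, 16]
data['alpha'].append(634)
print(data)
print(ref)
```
{'alpha': [7, 2, 4, 634], 'beta': [4, 9]}
{'alpha': [7, 2, 4, 634], 'beta': [4, 9], 'gamma': [39, 33, 16]}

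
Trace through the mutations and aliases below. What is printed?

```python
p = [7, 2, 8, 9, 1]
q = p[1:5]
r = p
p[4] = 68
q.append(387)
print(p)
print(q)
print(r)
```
[7, 2, 8, 9, 68]
[2, 8, 9, 1, 387]
[7, 2, 8, 9, 68]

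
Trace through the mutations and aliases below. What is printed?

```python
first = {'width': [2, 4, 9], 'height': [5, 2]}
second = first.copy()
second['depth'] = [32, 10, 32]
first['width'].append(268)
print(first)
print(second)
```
{'width': [2, 4, 9, 268], 'height': [5, 2]}
{'width': [2, 4, 9, 268], 'height': [5, 2], 'depth': [32, 10, 32]}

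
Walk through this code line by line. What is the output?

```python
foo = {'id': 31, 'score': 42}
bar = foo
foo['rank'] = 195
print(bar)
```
{'id': 31, 'score': 42, 'rank': 195}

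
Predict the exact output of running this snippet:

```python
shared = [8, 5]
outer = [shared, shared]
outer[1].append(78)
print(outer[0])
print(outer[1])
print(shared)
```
[8, 5, 78]
[8, 5, 78]
[8, 5, 78]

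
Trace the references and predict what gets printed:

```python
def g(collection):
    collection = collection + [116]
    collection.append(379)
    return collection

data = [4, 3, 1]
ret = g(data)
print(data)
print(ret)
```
[4, 3, 1]
[4, 3, 1, 116, 379]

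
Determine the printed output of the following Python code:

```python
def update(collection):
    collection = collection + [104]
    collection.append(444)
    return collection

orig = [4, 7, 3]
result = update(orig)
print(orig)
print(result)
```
[4, 7, 3]
[4, 7, 3, 104, 444]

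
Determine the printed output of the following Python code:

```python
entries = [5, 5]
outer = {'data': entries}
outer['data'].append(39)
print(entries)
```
[5, 5, 39]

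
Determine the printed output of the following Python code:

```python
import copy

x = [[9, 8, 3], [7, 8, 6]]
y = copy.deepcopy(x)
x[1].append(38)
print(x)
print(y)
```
[[9, 8, 3], [7, 8, 6, 38]]
[[9, 8, 3], [7, 8, 6]]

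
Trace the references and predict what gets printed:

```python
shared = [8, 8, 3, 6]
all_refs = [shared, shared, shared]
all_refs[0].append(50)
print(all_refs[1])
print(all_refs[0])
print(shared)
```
[8, 8, 3, 6, 50]
[8, 8, 3, 6, 50]
[8, 8, 3, 6, 50]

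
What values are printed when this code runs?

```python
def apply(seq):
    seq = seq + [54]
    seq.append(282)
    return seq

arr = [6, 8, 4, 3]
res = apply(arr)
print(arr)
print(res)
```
[6, 8, 4, 3]
[6, 8, 4, 3, 54, 282]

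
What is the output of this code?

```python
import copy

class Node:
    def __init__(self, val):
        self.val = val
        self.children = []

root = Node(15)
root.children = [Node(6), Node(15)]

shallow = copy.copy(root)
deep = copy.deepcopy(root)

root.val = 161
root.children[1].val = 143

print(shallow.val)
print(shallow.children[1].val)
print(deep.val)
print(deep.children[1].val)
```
15
143
15
15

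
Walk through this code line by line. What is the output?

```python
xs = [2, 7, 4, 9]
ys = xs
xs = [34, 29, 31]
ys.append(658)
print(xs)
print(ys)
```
[34, 29, 31]
[2, 7, 4, 9, 658]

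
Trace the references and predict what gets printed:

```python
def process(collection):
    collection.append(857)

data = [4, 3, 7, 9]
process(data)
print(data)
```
[4, 3, 7, 9, 857]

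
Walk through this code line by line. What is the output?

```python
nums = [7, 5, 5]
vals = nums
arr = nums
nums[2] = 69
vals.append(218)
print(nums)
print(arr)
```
[7, 5, 69, 218]
[7, 5, 69, 218]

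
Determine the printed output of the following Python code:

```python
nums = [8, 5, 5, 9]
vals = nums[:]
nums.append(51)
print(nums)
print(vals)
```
[8, 5, 5, 9, 51]
[8, 5, 5, 9]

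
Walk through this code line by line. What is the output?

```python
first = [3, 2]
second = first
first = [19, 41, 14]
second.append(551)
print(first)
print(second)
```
[19, 41, 14]
[3, 2, 551]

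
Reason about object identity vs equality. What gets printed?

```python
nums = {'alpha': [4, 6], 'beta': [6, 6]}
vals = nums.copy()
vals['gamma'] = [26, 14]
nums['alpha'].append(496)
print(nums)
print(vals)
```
{'alpha': [4, 6, 496], 'beta': [6, 6]}
{'alpha': [4, 6, 496], 'beta': [6, 6], 'gamma': [26, 14]}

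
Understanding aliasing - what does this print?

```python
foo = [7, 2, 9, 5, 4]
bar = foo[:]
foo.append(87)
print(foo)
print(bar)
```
[7, 2, 9, 5, 4, 87]
[7, 2, 9, 5, 4]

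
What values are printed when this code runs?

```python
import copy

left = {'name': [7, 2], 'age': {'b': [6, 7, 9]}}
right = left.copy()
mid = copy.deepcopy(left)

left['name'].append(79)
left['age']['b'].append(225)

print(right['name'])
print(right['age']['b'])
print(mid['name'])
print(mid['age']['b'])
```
[7, 2, 79]
[6, 7, 9, 225]
[7, 2]
[6, 7, 9]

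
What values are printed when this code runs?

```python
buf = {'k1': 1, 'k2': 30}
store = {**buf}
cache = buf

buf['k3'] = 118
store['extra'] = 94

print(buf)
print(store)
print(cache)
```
{'k1': 1, 'k2': 30, 'k3': 118}
{'k1': 1, 'k2': 30, 'extra': 94}
{'k1': 1, 'k2': 30, 'k3': 118}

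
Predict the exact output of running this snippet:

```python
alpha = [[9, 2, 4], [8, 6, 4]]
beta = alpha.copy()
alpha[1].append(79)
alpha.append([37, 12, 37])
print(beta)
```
[[9, 2, 4], [8, 6, 4, 79]]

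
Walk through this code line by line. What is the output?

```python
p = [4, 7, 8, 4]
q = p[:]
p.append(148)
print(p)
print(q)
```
[4, 7, 8, 4, 148]
[4, 7, 8, 4]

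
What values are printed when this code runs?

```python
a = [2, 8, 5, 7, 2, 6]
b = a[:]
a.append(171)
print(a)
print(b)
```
[2, 8, 5, 7, 2, 6, 171]
[2, 8, 5, 7, 2, 6]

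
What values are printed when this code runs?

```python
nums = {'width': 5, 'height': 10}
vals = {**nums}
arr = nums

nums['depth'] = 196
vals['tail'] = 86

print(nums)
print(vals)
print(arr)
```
{'width': 5, 'height': 10, 'depth': 196}
{'width': 5, 'height': 10, 'tail': 86}
{'width': 5, 'height': 10, 'depth': 196}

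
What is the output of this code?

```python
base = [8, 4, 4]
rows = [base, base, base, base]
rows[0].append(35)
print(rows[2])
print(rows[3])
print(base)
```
[8, 4, 4, 35]
[8, 4, 4, 35]
[8, 4, 4, 35]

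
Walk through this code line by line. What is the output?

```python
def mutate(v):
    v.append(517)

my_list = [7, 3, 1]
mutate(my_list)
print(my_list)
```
[7, 3, 1, 517]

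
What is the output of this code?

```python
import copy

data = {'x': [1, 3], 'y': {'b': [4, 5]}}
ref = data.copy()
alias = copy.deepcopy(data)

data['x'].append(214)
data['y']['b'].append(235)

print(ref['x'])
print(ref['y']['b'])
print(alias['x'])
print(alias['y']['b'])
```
[1, 3, 214]
[4, 5, 235]
[1, 3]
[4, 5]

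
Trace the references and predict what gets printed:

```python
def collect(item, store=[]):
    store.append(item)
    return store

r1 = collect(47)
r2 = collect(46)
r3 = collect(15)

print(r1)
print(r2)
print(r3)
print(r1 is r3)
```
[47, 46, 15]
[47, 46, 15]
[47, 46, 15]
True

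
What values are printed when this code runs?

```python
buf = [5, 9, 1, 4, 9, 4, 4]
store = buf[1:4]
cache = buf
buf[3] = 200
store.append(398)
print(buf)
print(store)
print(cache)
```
[5, 9, 1, 200, 9, 4, 4]
[9, 1, 4, 398]
[5, 9, 1, 200, 9, 4, 4]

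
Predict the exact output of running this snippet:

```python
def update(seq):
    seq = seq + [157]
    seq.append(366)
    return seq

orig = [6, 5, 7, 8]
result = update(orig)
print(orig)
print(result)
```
[6, 5, 7, 8]
[6, 5, 7, 8, 157, 366]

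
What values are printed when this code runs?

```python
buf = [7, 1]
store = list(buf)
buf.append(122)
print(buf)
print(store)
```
[7, 1, 122]
[7, 1]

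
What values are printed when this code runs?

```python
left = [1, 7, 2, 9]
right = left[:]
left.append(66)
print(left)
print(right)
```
[1, 7, 2, 9, 66]
[1, 7, 2, 9]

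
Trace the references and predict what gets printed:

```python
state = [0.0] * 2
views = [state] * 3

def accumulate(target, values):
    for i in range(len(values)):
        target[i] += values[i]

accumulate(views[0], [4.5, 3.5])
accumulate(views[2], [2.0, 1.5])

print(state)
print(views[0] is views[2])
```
[6.5, 5.0]
True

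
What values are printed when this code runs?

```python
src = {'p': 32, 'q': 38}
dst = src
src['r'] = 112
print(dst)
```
{'p': 32, 'q': 38, 'r': 112}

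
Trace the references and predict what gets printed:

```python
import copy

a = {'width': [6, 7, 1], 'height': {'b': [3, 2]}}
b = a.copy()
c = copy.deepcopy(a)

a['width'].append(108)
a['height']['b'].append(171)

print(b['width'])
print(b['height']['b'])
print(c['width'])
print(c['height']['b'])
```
[6, 7, 1, 108]
[3, 2, 171]
[6, 7, 1]
[3, 2]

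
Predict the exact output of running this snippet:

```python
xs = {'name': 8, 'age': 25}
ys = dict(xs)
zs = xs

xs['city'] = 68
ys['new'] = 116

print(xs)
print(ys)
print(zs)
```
{'name': 8, 'age': 25, 'city': 68}
{'name': 8, 'age': 25, 'new': 116}
{'name': 8, 'age': 25, 'city': 68}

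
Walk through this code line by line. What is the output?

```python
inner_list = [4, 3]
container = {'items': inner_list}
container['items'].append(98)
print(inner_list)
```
[4, 3, 98]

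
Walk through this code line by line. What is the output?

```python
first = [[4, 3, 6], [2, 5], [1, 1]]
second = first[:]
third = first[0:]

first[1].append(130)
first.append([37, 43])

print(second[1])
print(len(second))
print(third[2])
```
[2, 5, 130]
3
[1, 1]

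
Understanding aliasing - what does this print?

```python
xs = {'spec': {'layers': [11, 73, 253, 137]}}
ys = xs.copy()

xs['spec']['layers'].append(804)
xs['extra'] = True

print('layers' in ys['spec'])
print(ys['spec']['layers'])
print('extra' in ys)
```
True
[11, 73, 253, 137, 804]
False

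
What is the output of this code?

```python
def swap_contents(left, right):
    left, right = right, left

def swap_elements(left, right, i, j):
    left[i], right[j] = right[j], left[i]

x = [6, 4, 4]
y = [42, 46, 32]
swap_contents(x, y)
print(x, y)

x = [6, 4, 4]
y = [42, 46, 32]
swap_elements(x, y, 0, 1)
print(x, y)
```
[6, 4, 4] [42, 46, 32]
[46, 4, 4] [42, 6, 32]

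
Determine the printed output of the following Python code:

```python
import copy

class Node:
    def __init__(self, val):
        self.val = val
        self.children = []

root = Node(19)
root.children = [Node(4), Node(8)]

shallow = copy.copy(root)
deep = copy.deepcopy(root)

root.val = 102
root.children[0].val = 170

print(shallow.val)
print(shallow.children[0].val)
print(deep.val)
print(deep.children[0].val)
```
19
170
19
4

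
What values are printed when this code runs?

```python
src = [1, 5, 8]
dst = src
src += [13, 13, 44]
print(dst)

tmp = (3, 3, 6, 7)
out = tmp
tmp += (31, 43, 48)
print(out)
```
[1, 5, 8, 13, 13, 44]
(3, 3, 6, 7)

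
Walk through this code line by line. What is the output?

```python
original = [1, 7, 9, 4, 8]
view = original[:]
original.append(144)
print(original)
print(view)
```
[1, 7, 9, 4, 8, 144]
[1, 7, 9, 4, 8]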